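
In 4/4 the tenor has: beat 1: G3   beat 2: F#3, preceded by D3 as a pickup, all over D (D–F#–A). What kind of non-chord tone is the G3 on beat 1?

Appoggiatura.

The harmony at that moment is D major triad (D, F#, A); G3 is not a chord tone.
It is approached by leap up from D3 and left by step down to F#3.
Leap in, step out, metrically accented — an appoggiatura.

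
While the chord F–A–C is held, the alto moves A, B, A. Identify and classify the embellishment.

B is a neighbor tone.

The harmony at that moment is F major triad (F, A, C); B is not a chord tone.
It is approached by step up from A and left by step down to A.
Step away and step back to the same note — a neighbor tone (upper neighbor).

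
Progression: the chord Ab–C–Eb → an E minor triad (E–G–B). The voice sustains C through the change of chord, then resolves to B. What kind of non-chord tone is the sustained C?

The harmony at that moment is E minor triad (E, G, B); C is not a chord tone.
It is held over (the same pitch as the preceding C) and left by step down to B.
Held over from the previous chord and resolving down by step — a suspension.

C is a suspension.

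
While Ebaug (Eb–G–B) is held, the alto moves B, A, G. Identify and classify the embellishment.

A is a passing tone.

The harmony at that moment is Eb augmented triad (Eb, G, B); A is not a chord tone.
It is approached by step down from B and left by step down to G.
Step in, step out in the same direction — a passing tone.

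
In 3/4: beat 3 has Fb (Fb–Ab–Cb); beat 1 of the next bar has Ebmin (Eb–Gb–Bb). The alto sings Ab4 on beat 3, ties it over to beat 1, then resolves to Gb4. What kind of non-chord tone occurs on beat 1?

The harmony at that moment is Eb minor triad (Eb, Gb, Bb); Ab4 is not a chord tone.
It is held over (the same pitch as the preceding Ab4) and left by step down to Gb4.
Held over from the previous chord and resolving down by step — a suspension.

Suspension.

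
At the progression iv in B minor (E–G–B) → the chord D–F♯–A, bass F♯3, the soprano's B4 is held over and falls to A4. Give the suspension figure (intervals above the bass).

At the second chord the bass is F♯3. The suspended B4 lies a fourth above the bass; after resolving down by step to A4, the interval above the bass becomes a third.
Suspension figures are named by those two intervals: 4–3.

4–3 suspension.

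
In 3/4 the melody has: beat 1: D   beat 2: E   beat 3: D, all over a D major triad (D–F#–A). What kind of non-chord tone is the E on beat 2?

Upper neighbor tone.

The harmony at that moment is D major triad (D, F#, A); E is not a chord tone.
It is approached by step up from D and left by step down to D.
Step away and step back to the same note — a neighbor tone (upper neighbor).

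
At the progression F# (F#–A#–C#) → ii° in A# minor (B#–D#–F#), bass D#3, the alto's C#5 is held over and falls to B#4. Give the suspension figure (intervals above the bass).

At the second chord the bass is D#3. The suspended C#5 lies a seventh above the bass; after resolving down by step to B#4, the interval above the bass becomes a sixth.
Suspension figures are named by those two intervals: 7–6.

7–6 suspension.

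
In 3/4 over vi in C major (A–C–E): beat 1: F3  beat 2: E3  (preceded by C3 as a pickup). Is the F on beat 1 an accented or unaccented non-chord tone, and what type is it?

Accented appoggiatura.

The harmony at that moment is A minor triad (A, C, E); F3 is not a chord tone.
It is approached by leap up from C3 and left by step down to E3.
Leap in, step out — an appoggiatura.
It falls on the downbeat, so it is accented.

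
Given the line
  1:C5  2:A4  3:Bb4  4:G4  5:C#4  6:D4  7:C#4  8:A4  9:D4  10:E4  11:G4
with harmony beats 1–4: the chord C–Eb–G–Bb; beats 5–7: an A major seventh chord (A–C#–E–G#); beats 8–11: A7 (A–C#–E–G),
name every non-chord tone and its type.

The harmony at that moment is C minor seventh chord (C, Eb, G, Bb); A4 is not a chord tone.
It is approached by leap down from C5 and left by step up to Bb4.
Leap in, step out — an appoggiatura.
The harmony at that moment is A major seventh chord (A, C#, E, G#); D4 is not a chord tone.
It is approached by step up from C#4 and left by step down to C#4.
Step away and step back to the same note — a neighbor tone (upper neighbor).
The harmony at that moment is A dominant seventh chord (A, C#, E, G); D4 is not a chord tone.
It is approached by leap down from A4 and left by step up to E4.
Leap in, step out — an appoggiatura.

A4 (beat 2) — appoggiatura; D4 (beat 6) — neighbor tone; D4 (beat 9) — appoggiatura.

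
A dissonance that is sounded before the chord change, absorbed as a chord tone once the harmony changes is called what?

Approach: ahead of the chord change (typically by step), so it is dissonant against the current harmony. Departure: none — the same pitch is restated or held and is a chord tone of the new harmony.
Dissonant first, consonant once the harmony catches up: the note simply arrives early — an anticipation. (The reverse timing, consonant first and dissonant after the change, would be a suspension or retardation.)

Anticipation.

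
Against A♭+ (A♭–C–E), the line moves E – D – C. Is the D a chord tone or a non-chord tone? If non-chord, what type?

The harmony at that moment is A♭ augmented triad (A♭, C, E); D is not a chord tone.
It is approached by step down from E and left by step down to C.
Step in, step out in the same direction — a passing tone.

Non-chord tone — a passing tone.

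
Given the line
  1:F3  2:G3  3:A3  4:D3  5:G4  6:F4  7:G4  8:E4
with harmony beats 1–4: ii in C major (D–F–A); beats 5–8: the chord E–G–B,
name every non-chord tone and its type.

G3 (beat 2) — passing tone; F4 (beat 6) — neighbor tone.

The harmony at that moment is D minor triad (D, F, A); G3 is not a chord tone.
It is approached by step up from F3 and left by step up to A3.
Step in, step out in the same direction — a passing tone.
The harmony at that moment is E minor triad (E, G, B); F4 is not a chord tone.
It is approached by step down from G4 and left by step up to G4.
Step away and step back to the same note — a neighbor tone (lower neighbor).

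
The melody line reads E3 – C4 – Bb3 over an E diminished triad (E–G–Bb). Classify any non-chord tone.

C4 is an appoggiatura.

The harmony at that moment is E diminished triad (E, G, Bb); C4 is not a chord tone.
It is approached by leap up from E3 and left by step down to Bb3.
Leap in, step out — an appoggiatura.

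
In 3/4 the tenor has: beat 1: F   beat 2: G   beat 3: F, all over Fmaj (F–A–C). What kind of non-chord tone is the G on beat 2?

The harmony at that moment is F major triad (F, A, C); G is not a chord tone.
It is approached by step up from F and left by step down to F.
Step away and step back to the same note — a neighbor tone (upper neighbor).

Upper neighbor tone.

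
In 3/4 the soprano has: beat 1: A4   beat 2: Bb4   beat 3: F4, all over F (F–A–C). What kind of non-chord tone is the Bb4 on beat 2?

Escape tone.

The harmony at that moment is F major triad (F, A, C); Bb4 is not a chord tone.
It is approached by step up from A4 and left by leap down to F4.
Step in, leap out, on a weak beat — an escape tone.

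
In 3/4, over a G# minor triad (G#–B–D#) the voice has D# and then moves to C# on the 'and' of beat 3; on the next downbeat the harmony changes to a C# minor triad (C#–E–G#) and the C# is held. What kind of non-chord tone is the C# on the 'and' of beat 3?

The harmony at that moment is G# minor triad (G#, B, D#); C# is not a chord tone.
It is approached by step down from D# and then sustained as the same pitch into the next harmony.
Arriving early and becoming a chord tone when the harmony changes — an anticipation.

Anticipation.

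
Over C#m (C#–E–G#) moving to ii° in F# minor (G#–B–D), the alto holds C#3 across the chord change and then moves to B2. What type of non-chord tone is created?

The harmony at that moment is G# diminished triad (G#, B, D); C#3 is not a chord tone.
It is held over (the same pitch as the preceding C#3) and left by step down to B2.
Held over from the previous chord and resolving down by step — a suspension.

C#3 is a suspension.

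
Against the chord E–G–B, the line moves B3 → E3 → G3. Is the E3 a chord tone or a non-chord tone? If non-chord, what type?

E minor triad contains E, G, B; E is the root, so it is a chord tone.

Chord tone (the root of E minor triad).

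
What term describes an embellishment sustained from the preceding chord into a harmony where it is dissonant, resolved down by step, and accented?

Suspension.

Approach: by preparation — the pitch is first a chord tone, then held (tied or repeated) while the harmony changes under it. Departure: down by step. Metric position: strong.
A prepared dissonance that resolves downward by step — a suspension. (The same figure resolving upward would be a retardation.)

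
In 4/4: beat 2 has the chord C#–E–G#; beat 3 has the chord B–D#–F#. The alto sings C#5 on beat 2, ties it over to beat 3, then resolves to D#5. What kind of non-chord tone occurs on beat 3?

Retardation.

The harmony at that moment is B major triad (B, D#, F#); C#5 is not a chord tone.
It is held over (the same pitch as the preceding C#5) and left by step up to D#5.
Held over from the previous chord and resolving up by step — a retardation.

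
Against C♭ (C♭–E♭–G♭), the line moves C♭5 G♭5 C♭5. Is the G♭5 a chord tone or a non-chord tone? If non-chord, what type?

Chord tone (the fifth of Cb major triad).

Cb major triad contains C♭, E♭, G♭; G♭ is the fifth, so it is a chord tone.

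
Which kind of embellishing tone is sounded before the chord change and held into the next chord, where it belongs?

Approach: ahead of the chord change (typically by step), so it is dissonant against the current harmony. Departure: none — the same pitch is restated or held and is a chord tone of the new harmony.
Dissonant first, consonant once the harmony catches up: the note simply arrives early — an anticipation. (The reverse timing, consonant first and dissonant after the change, would be a suspension or retardation.)

Anticipation.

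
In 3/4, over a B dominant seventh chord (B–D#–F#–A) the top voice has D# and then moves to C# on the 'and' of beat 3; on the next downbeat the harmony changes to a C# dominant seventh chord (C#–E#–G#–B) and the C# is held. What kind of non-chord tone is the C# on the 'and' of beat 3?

Anticipation.

The harmony at that moment is B dominant seventh chord (B, D#, F#, A); C# is not a chord tone.
It is approached by step down from D# and then sustained as the same pitch into the next harmony.
Arriving early and becoming a chord tone when the harmony changes — an anticipation.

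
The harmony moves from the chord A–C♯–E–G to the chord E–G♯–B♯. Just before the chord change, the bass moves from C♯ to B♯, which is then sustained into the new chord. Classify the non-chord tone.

B♯ is an anticipation.

The harmony at that moment is A dominant seventh chord (A, C♯, E, G); B♯ is not a chord tone.
It is approached by step down from C♯ and then sustained as the same pitch into the next harmony.
Arriving early and becoming a chord tone when the harmony changes — an anticipation.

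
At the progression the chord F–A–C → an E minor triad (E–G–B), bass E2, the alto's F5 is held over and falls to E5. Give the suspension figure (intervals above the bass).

9–8 suspension.

At the second chord the bass is E2. The suspended F5 lies a ninth above the bass; after resolving down by step to E5, the interval above the bass becomes an octave.
Suspension figures are named by those two intervals: 9–8.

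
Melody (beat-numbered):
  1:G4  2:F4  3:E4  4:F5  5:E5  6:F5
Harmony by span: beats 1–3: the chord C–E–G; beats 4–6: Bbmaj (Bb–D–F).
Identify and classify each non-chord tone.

F4 (beat 2) — passing tone; E5 (beat 5) — neighbor tone.

The harmony at that moment is C major triad (C, E, G); F4 is not a chord tone.
It is approached by step down from G4 and left by step down to E4.
Step in, step out in the same direction — a passing tone.
The harmony at that moment is Bb major triad (Bb, D, F); E5 is not a chord tone.
It is approached by step down from F5 and left by step up to F5.
Step away and step back to the same note — a neighbor tone (lower neighbor).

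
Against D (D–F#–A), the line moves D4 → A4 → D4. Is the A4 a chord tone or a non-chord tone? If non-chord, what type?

Chord tone (the fifth of D major triad).

D major triad contains D, F#, A; A is the fifth, so it is a chord tone.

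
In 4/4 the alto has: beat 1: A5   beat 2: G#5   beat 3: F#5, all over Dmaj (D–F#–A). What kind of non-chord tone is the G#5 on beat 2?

Passing tone.

The harmony at that moment is D major triad (D, F#, A); G#5 is not a chord tone.
It is approached by step down from A5 and left by step down to F#5.
Step in, step out in the same direction — a passing tone.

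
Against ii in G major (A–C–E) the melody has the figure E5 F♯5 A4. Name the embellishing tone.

F♯5 is an escape tone.

The harmony at that moment is A minor triad (A, C, E); F♯5 is not a chord tone.
It is approached by step up from E5 and left by leap down to A4.
Step in, leap out — an escape tone.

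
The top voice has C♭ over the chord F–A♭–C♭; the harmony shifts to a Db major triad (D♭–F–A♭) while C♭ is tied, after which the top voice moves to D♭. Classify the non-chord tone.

The harmony at that moment is D♭ major triad (D♭, F, A♭); C♭ is not a chord tone.
It is held over (the same pitch as the preceding C♭) and left by step up to D♭.
Held over from the previous chord and resolving up by step — a retardation.

C♭ is a retardation.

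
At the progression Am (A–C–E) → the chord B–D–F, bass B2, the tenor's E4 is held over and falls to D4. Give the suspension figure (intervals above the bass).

4–3 suspension.

At the second chord the bass is B2. The suspended E4 lies a fourth above the bass; after resolving down by step to D4, the interval above the bass becomes a third.
Suspension figures are named by those two intervals: 4–3.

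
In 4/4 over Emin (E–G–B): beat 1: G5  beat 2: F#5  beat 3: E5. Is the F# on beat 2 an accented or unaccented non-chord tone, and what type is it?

Unaccented passing tone.

The harmony at that moment is E minor triad (E, G, B); F#5 is not a chord tone.
It is approached by step down from G5 and left by step down to E5.
Step in, step out in the same direction — a passing tone.
It falls on a weak beat, so it is unaccented.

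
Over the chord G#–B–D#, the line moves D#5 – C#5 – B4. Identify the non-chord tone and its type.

C#5 is a passing tone.

The harmony at that moment is G# minor triad (G#, B, D#); C#5 is not a chord tone.
It is approached by step down from D#5 and left by step down to B4.
Step in, step out in the same direction — a passing tone.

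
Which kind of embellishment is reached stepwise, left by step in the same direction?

Approach: by step. Departure: by step, continuing in the same direction.
Stepwise on both sides with no change of direction means the note fills in the space between two different chord tones — a passing tone. (Had it turned back to its starting note it would be a neighbor tone instead.)

Passing tone.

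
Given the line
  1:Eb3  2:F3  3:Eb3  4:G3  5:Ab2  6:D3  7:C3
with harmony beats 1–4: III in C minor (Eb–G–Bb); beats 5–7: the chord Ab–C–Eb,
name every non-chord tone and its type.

F3 (beat 2) — neighbor tone; D3 (beat 6) — appoggiatura.

The harmony at that moment is Eb major triad (Eb, G, Bb); F3 is not a chord tone.
It is approached by step up from Eb3 and left by step down to Eb3.
Step away and step back to the same note — a neighbor tone (upper neighbor).
The harmony at that moment is Ab major triad (Ab, C, Eb); D3 is not a chord tone.
It is approached by leap up from Ab2 and left by step down to C3.
Leap in, step out — an appoggiatura.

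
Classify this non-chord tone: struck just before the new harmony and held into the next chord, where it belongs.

Anticipation.

Approach: ahead of the chord change (typically by step), so it is dissonant against the current harmony. Departure: none — the same pitch is restated or held and is a chord tone of the new harmony.
Dissonant first, consonant once the harmony catches up: the note simply arrives early — an anticipation. (The reverse timing, consonant first and dissonant after the change, would be a suspension or retardation.)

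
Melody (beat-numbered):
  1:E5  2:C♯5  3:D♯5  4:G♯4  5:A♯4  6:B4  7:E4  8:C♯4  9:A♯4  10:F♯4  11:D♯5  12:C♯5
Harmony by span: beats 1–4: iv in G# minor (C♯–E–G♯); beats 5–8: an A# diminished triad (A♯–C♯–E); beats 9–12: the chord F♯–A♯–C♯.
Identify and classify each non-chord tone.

D♯5 (beat 3) — escape tone; B4 (beat 6) — escape tone; D♯5 (beat 11) — appoggiatura.

The harmony at that moment is C♯ minor triad (C♯, E, G♯); D♯5 is not a chord tone.
It is approached by step up from C♯5 and left by leap down to G♯4.
Step in, leap out — an escape tone.
The harmony at that moment is A♯ diminished triad (A♯, C♯, E); B4 is not a chord tone.
It is approached by step up from A♯4 and left by leap down to E4.
Step in, leap out — an escape tone.
The harmony at that moment is F♯ major triad (F♯, A♯, C♯); D♯5 is not a chord tone.
It is approached by leap up from F♯4 and left by step down to C♯5.
Leap in, step out — an appoggiatura.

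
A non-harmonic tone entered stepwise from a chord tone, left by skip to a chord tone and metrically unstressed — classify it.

Approach: by step. Departure: by leap. Metric position: weak.
Step in, leap out, from a weak position — an escape tone (échappée). (It is the mirror image of the appoggiatura, which leaps in and steps out on a strong beat.)

Escape tone.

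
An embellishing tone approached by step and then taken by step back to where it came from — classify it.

Approach: by step. Departure: by step in the opposite direction, back to the starting pitch.
Stepwise on both sides but reversing to return to the same chord tone — a neighbor tone. (Had it continued onward in the same direction it would be a passing tone instead.)

Neighbor tone.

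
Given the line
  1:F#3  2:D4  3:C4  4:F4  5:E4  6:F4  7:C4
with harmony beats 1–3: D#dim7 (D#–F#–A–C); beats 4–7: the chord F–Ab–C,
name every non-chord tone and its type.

D4 (beat 2) — appoggiatura; E4 (beat 5) — neighbor tone.

The harmony at that moment is D# diminished seventh chord (D#, F#, A, C); D4 is not a chord tone.
It is approached by leap up from F#3 and left by step down to C4.
Leap in, step out — an appoggiatura.
The harmony at that moment is F minor triad (F, Ab, C); E4 is not a chord tone.
It is approached by step down from F4 and left by step up to F4.
Step away and step back to the same note — a neighbor tone (lower neighbor).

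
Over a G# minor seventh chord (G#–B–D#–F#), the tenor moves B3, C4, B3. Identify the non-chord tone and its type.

C4 is a neighbor tone.

The harmony at that moment is G# minor seventh chord (G#, B, D#, F#); C4 is not a chord tone.
It is approached by step up from B3 and left by step down to B3.
Step away and step back to the same note — a neighbor tone (upper neighbor).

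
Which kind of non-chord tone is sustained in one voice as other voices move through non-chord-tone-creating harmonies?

Pedal tone.

Approach: none. Departure: none — a single pitch is sustained while the chords change around it, passing through harmonies that do not contain it.
No melodic motion at all; the dissonance is created entirely by the moving harmonies against the stationary note — a pedal tone (pedal point).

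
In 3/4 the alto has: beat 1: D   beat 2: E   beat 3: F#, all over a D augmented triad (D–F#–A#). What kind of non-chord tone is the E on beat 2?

The harmony at that moment is D augmented triad (D, F#, A#); E is not a chord tone.
It is approached by step up from D and left by step up to F#.
Step in, step out in the same direction — a passing tone.

Passing tone.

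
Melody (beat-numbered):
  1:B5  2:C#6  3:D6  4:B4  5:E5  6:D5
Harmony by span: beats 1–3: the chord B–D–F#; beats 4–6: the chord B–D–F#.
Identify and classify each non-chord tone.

C#6 (beat 2) — passing tone; E5 (beat 5) — appoggiatura.

The harmony at that moment is B minor triad (B, D, F#); C#6 is not a chord tone.
It is approached by step up from B5 and left by step up to D6.
Step in, step out in the same direction — a passing tone.
The harmony at that moment is B minor triad (B, D, F#); E5 is not a chord tone.
It is approached by leap up from B4 and left by step down to D5.
Leap in, step out — an appoggiatura.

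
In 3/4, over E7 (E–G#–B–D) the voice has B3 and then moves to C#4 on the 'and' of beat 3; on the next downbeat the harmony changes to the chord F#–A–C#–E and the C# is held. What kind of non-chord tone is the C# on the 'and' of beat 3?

The harmony at that moment is E dominant seventh chord (E, G#, B, D); C#4 is not a chord tone.
It is approached by step up from B3 and then sustained as the same pitch into the next harmony.
Arriving early and becoming a chord tone when the harmony changes — an anticipation.

Anticipation.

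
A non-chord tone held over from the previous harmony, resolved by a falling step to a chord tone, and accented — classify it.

Approach: by preparation — the pitch is first a chord tone, then held (tied or repeated) while the harmony changes under it. Departure: down by step. Metric position: strong.
A prepared dissonance that resolves downward by step — a suspension. (The same figure resolving upward would be a retardation.)

Suspension.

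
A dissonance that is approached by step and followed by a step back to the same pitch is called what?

Neighbor tone.

Approach: by step. Departure: by step in the opposite direction, back to the starting pitch.
Stepwise on both sides but reversing to return to the same chord tone — a neighbor tone. (Had it continued onward in the same direction it would be a passing tone instead.)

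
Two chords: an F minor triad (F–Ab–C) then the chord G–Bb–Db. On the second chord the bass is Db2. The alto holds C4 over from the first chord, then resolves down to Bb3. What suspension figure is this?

7–6 suspension.

At the second chord the bass is Db2. The suspended C4 lies a seventh above the bass; after resolving down by step to Bb3, the interval above the bass becomes a sixth.
Suspension figures are named by those two intervals: 7–6.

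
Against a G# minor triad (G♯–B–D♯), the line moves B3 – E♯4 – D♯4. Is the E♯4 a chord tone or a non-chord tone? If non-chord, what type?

The harmony at that moment is G♯ minor triad (G♯, B, D♯); E♯4 is not a chord tone.
It is approached by leap up from B3 and left by step down to D♯4.
Leap in, step out — an appoggiatura.

Non-chord tone — an appoggiatura.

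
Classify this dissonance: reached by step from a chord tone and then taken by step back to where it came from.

Approach: by step. Departure: by step in the opposite direction, back to the starting pitch.
Stepwise on both sides but reversing to return to the same chord tone — a neighbor tone. (Had it continued onward in the same direction it would be a passing tone instead.)

Neighbor tone.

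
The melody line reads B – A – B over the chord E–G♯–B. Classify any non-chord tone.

The harmony at that moment is E major triad (E, G♯, B); A is not a chord tone.
It is approached by step down from B and left by step up to B.
Step away and step back to the same note — a neighbor tone (lower neighbor).

A is a neighbor tone.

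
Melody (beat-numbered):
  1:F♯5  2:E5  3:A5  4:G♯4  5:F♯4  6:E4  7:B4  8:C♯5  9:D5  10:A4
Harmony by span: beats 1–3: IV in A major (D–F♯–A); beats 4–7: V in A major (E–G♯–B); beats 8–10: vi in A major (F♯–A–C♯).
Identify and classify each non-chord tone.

E5 (beat 2) — escape tone; F♯4 (beat 5) — passing tone; D5 (beat 9) — escape tone.

The harmony at that moment is D major triad (D, F♯, A); E5 is not a chord tone.
It is approached by step down from F♯5 and left by leap up to A5.
Step in, leap out — an escape tone.
The harmony at that moment is E major triad (E, G♯, B); F♯4 is not a chord tone.
It is approached by step down from G♯4 and left by step down to E4.
Step in, step out in the same direction — a passing tone.
The harmony at that moment is F♯ minor triad (F♯, A, C♯); D5 is not a chord tone.
It is approached by step up from C♯5 and left by leap down to A4.
Step in, leap out — an escape tone.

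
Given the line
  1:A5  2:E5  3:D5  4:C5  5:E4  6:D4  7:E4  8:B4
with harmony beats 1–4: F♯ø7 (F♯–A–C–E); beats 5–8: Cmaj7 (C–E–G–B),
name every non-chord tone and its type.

D5 (beat 3) — passing tone; D4 (beat 6) — neighbor tone.

The harmony at that moment is F♯ half-diminished seventh chord (F♯, A, C, E); D5 is not a chord tone.
It is approached by step down from E5 and left by step down to C5.
Step in, step out in the same direction — a passing tone.
The harmony at that moment is C major seventh chord (C, E, G, B); D4 is not a chord tone.
It is approached by step down from E4 and left by step up to E4.
Step away and step back to the same note — a neighbor tone (lower neighbor).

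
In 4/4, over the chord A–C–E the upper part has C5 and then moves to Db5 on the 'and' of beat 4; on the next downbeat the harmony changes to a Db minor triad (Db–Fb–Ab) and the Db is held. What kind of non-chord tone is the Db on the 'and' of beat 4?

The harmony at that moment is A minor triad (A, C, E); Db5 is not a chord tone.
It is approached by step up from C5 and then sustained as the same pitch into the next harmony.
Arriving early and becoming a chord tone when the harmony changes — an anticipation.

Anticipation.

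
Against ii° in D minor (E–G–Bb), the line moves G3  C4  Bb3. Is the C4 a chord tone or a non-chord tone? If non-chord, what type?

Non-chord tone — an appoggiatura.

The harmony at that moment is E diminished triad (E, G, Bb); C4 is not a chord tone.
It is approached by leap up from G3 and left by step down to Bb3.
Leap in, step out — an appoggiatura.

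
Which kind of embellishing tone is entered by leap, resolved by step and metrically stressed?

Approach: by leap. Departure: by step. Metric position: strong.
Leap in, step out, in a metrically strong position — an appoggiatura. (It is the mirror image of the escape tone, which steps in and leaps out from a weak position.)

Appoggiatura.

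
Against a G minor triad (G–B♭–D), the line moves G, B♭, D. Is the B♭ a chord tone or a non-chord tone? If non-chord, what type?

G minor triad contains G, B♭, D; B♭ is the third, so it is a chord tone.

Chord tone (the third of G minor triad).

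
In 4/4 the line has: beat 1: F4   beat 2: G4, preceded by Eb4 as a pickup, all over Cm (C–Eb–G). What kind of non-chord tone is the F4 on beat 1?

The harmony at that moment is C minor triad (C, Eb, G); F4 is not a chord tone.
It is approached by step up from Eb4 and left by step up to G4.
Step in, step out in the same direction — a passing tone.

Passing tone.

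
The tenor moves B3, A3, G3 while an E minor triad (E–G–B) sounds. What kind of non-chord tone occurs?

The harmony at that moment is E minor triad (E, G, B); A3 is not a chord tone.
It is approached by step down from B3 and left by step down to G3.
Step in, step out in the same direction — a passing tone.

A3 is a passing tone.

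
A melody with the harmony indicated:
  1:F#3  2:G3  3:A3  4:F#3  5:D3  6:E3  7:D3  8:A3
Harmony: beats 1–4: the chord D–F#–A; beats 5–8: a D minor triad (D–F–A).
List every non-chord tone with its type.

The harmony at that moment is D major triad (D, F#, A); G3 is not a chord tone.
It is approached by step up from F#3 and left by step up to A3.
Step in, step out in the same direction — a passing tone.
The harmony at that moment is D minor triad (D, F, A); E3 is not a chord tone.
It is approached by step up from D3 and left by step down to D3.
Step away and step back to the same note — a neighbor tone (upper neighbor).

G3 (beat 2) — passing tone; E3 (beat 6) — neighbor tone.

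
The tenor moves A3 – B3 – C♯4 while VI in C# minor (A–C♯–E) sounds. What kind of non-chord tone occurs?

B3 is a passing tone.

The harmony at that moment is A major triad (A, C♯, E); B3 is not a chord tone.
It is approached by step up from A3 and left by step up to C♯4.
Step in, step out in the same direction — a passing tone.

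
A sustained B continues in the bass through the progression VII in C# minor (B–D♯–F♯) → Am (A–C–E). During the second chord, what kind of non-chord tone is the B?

The harmony at that moment is A minor triad (A, C, E); B is not a chord tone.
It is held over (the same pitch as the preceding B) and then sustained as the same pitch into the next harmony.
Sustained through a change of harmony — a pedal tone.

Pedal tone (pedal point).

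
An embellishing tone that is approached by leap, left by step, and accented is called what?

Approach: by leap. Departure: by step. Metric position: strong.
Leap in, step out, in a metrically strong position — an appoggiatura. (It is the mirror image of the escape tone, which steps in and leaps out from a weak position.)

Appoggiatura.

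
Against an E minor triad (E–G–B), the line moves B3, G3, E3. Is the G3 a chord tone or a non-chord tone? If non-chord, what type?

Chord tone (the third of E minor triad).

E minor triad contains E, G, B; G is the third, so it is a chord tone.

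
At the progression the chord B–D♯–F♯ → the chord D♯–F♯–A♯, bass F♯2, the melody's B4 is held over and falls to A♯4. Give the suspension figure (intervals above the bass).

At the second chord the bass is F♯2. The suspended B4 lies a fourth above the bass; after resolving down by step to A♯4, the interval above the bass becomes a third.
Suspension figures are named by those two intervals: 4–3.

4–3 suspension.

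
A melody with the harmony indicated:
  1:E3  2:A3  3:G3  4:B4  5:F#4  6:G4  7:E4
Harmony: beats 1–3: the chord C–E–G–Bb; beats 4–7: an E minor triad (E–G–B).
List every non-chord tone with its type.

The harmony at that moment is C dominant seventh chord (C, E, G, Bb); A3 is not a chord tone.
It is approached by leap up from E3 and left by step down to G3.
Leap in, step out — an appoggiatura.
The harmony at that moment is E minor triad (E, G, B); F#4 is not a chord tone.
It is approached by leap down from B4 and left by step up to G4.
Leap in, step out — an appoggiatura.

A3 (beat 2) — appoggiatura; F#4 (beat 5) — appoggiatura.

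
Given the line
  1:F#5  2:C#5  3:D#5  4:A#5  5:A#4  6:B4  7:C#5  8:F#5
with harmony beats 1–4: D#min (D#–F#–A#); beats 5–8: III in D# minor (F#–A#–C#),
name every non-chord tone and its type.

C#5 (beat 2) — appoggiatura; B4 (beat 6) — passing tone.

The harmony at that moment is D# minor triad (D#, F#, A#); C#5 is not a chord tone.
It is approached by leap down from F#5 and left by step up to D#5.
Leap in, step out — an appoggiatura.
The harmony at that moment is F# major triad (F#, A#, C#); B4 is not a chord tone.
It is approached by step up from A#4 and left by step up to C#5.
Step in, step out in the same direction — a passing tone.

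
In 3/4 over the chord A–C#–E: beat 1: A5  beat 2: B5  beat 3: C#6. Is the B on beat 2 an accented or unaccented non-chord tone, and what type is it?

Unaccented passing tone.

The harmony at that moment is A major triad (A, C#, E); B5 is not a chord tone.
It is approached by step up from A5 and left by step up to C#6.
Step in, step out in the same direction — a passing tone.
It falls on a weak beat, so it is unaccented.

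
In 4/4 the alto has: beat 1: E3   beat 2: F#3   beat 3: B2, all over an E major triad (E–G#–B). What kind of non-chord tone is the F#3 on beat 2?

The harmony at that moment is E major triad (E, G#, B); F#3 is not a chord tone.
It is approached by step up from E3 and left by leap down to B2.
Step in, leap out, on a weak beat — an escape tone.

Escape tone.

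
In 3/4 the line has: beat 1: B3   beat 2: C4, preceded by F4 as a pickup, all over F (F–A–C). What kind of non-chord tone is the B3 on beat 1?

Appoggiatura.

The harmony at that moment is F major triad (F, A, C); B3 is not a chord tone.
It is approached by leap down from F4 and left by step up to C4.
Leap in, step out, metrically accented — an appoggiatura.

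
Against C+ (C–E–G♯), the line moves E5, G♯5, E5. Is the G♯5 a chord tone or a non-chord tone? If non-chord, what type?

C augmented triad contains C, E, G♯; G♯ is the fifth, so it is a chord tone.

Chord tone (the fifth of C augmented triad).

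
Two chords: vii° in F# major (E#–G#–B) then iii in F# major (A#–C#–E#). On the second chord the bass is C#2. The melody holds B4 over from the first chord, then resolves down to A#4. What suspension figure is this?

7–6 suspension.

At the second chord the bass is C#2. The suspended B4 lies a seventh above the bass; after resolving down by step to A#4, the interval above the bass becomes a sixth.
Suspension figures are named by those two intervals: 7–6.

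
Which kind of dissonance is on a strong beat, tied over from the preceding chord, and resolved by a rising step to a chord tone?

Retardation.

Approach: by preparation — the pitch is first a chord tone, then held (tied or repeated) while the harmony changes under it. Departure: up by step. Metric position: strong.
A prepared dissonance that resolves upward by step — a retardation. (The same figure resolving downward would be a suspension.)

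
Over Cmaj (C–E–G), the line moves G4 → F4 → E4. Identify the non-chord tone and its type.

F4 is a passing tone.

The harmony at that moment is C major triad (C, E, G); F4 is not a chord tone.
It is approached by step down from G4 and left by step down to E4.
Step in, step out in the same direction — a passing tone.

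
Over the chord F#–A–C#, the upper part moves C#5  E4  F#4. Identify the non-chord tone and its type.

The harmony at that moment is F# minor triad (F#, A, C#); E4 is not a chord tone.
It is approached by leap down from C#5 and left by step up to F#4.
Leap in, step out — an appoggiatura.

E4 is an appoggiatura.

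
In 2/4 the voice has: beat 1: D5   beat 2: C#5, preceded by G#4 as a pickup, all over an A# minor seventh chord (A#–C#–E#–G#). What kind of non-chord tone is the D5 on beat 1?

The harmony at that moment is A# minor seventh chord (A#, C#, E#, G#); D5 is not a chord tone.
It is approached by leap up from G#4 and left by step down to C#5.
Leap in, step out, metrically accented — an appoggiatura.

Appoggiatura.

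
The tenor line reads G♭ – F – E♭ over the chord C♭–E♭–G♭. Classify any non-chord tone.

F is a passing tone.

The harmony at that moment is C♭ major triad (C♭, E♭, G♭); F is not a chord tone.
It is approached by step down from G♭ and left by step down to E♭.
Step in, step out in the same direction — a passing tone.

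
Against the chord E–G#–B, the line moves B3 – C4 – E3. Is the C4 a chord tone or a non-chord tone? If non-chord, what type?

Non-chord tone — an escape tone.

The harmony at that moment is E major triad (E, G#, B); C4 is not a chord tone.
It is approached by step up from B3 and left by leap down to E3.
Step in, leap out — an escape tone.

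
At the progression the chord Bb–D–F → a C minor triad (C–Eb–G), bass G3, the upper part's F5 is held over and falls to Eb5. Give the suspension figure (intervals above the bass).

At the second chord the bass is G3. The suspended F5 lies a seventh above the bass; after resolving down by step to Eb5, the interval above the bass becomes a sixth.
Suspension figures are named by those two intervals: 7–6.

7–6 suspension.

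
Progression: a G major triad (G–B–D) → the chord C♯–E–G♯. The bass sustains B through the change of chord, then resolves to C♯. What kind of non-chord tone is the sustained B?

B is a retardation.

The harmony at that moment is C♯ minor triad (C♯, E, G♯); B is not a chord tone.
It is held over (the same pitch as the preceding B) and left by step up to C♯.
Held over from the previous chord and resolving up by step — a retardation.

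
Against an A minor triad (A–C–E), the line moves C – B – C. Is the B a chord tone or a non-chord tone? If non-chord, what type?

Non-chord tone — a neighbor tone.

The harmony at that moment is A minor triad (A, C, E); B is not a chord tone.
It is approached by step down from C and left by step up to C.
Step away and step back to the same note — a neighbor tone (lower neighbor).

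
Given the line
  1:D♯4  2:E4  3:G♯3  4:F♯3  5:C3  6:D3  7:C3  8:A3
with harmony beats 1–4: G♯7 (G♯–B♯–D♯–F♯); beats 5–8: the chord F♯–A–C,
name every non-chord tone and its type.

E4 (beat 2) — escape tone; D3 (beat 6) — neighbor tone.

The harmony at that moment is G♯ dominant seventh chord (G♯, B♯, D♯, F♯); E4 is not a chord tone.
It is approached by step up from D♯4 and left by leap down to G♯3.
Step in, leap out — an escape tone.
The harmony at that moment is F♯ diminished triad (F♯, A, C); D3 is not a chord tone.
It is approached by step up from C3 and left by step down to C3.
Step away and step back to the same note — a neighbor tone (upper neighbor).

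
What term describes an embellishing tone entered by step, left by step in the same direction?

Approach: by step. Departure: by step, continuing in the same direction.
Stepwise on both sides with no change of direction means the note fills in the space between two different chord tones — a passing tone. (Had it turned back to its starting note it would be a neighbor tone instead.)

Passing tone.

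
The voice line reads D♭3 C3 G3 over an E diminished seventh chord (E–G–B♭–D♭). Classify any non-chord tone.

C3 is an escape tone.

The harmony at that moment is E diminished seventh chord (E, G, B♭, D♭); C3 is not a chord tone.
It is approached by step down from D♭3 and left by leap up to G3.
Step in, leap out — an escape tone.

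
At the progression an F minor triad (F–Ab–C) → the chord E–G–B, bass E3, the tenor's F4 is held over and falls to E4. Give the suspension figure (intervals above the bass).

9–8 suspension.

At the second chord the bass is E3. The suspended F4 lies a ninth above the bass; after resolving down by step to E4, the interval above the bass becomes an octave.
Suspension figures are named by those two intervals: 9–8.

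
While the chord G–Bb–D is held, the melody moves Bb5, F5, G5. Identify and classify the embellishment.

The harmony at that moment is G minor triad (G, Bb, D); F5 is not a chord tone.
It is approached by leap down from Bb5 and left by step up to G5.
Leap in, step out — an appoggiatura.

F5 is an appoggiatura.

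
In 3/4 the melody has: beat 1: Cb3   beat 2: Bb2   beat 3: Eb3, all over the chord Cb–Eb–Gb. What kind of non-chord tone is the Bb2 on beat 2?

The harmony at that moment is Cb major triad (Cb, Eb, Gb); Bb2 is not a chord tone.
It is approached by step down from Cb3 and left by leap up to Eb3.
Step in, leap out, on a weak beat — an escape tone.

Escape tone.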